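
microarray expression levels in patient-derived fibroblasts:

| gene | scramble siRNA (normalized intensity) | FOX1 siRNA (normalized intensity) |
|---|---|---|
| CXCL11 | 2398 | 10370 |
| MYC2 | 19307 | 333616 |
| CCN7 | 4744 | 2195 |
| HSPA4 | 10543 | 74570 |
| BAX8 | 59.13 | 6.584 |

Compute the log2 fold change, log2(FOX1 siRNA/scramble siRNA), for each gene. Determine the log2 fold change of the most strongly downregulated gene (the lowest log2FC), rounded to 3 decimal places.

log2(10370/2398) = 2.113  (CXCL11)
log2(333616/19307) = 4.111  (MYC2)
log2(2195/4744) = -1.112  (CCN7)
log2(74570/10543) = 2.822  (HSPA4)
log2(6.584/59.13) = -3.167  (BAX8)
BAX8 is most strongly downregulated.

-3.167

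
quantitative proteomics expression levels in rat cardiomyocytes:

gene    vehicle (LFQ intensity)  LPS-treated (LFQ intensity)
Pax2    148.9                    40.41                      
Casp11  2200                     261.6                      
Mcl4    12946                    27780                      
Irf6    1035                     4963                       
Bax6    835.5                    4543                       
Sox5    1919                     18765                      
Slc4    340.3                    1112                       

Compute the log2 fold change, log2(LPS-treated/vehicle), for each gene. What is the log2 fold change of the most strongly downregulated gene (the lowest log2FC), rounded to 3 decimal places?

-3.072

log2(40.41/148.9) = -1.882  (Pax2)
log2(261.6/2200) = -3.072  (Casp11)
log2(27780/12946) = 1.102  (Mcl4)
log2(4963/1035) = 2.262  (Irf6)
log2(4543/835.5) = 2.443  (Bax6)
log2(18765/1919) = 3.290  (Sox5)
log2(1112/340.3) = 1.708  (Slc4)
Casp11 is most strongly downregulated.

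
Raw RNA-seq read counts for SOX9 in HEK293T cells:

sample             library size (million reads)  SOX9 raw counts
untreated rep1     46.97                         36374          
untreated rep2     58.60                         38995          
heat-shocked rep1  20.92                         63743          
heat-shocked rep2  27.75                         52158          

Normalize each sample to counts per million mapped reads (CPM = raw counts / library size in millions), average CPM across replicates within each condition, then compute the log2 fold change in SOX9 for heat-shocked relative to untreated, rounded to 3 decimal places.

1.775

CPM(untreated rep1) = 36374 / 46.97 = 774.4092
CPM(untreated rep2) = 38995 / 58.60 = 665.4437
CPM(heat-shocked rep1) = 63743 / 20.92 = 3046.9885
CPM(heat-shocked rep2) = 52158 / 27.75 = 1879.5676
mean CPM(untreated) = 719.9264; mean CPM(heat-shocked) = 2463.2780
Fold change = 2463.2780 / 719.9264 = 3.42157
log2(3.42157) = 1.7747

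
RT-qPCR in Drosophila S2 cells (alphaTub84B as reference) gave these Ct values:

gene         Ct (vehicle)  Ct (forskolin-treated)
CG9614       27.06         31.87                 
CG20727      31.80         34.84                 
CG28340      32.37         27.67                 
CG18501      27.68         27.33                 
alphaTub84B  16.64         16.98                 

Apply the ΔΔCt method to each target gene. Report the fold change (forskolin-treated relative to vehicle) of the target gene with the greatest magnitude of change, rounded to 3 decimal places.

32.900

CG9614: ΔΔCt = (31.87−16.98) − (27.06−16.64) = 14.89 − 10.42 = 4.47; fold change = 2^-4.47 = 0.045
CG20727: ΔΔCt = (34.84−16.98) − (31.80−16.64) = 17.86 − 15.16 = 2.70; fold change = 2^-2.70 = 0.154
CG28340: ΔΔCt = (27.67−16.98) − (32.37−16.64) = 10.69 − 15.73 = -5.04; fold change = 2^5.04 = 32.900
CG18501: ΔΔCt = (27.33−16.98) − (27.68−16.64) = 10.35 − 11.04 = -0.69; fold change = 2^0.69 = 1.613
CG28340 has the largest |ΔΔCt| = 5.04.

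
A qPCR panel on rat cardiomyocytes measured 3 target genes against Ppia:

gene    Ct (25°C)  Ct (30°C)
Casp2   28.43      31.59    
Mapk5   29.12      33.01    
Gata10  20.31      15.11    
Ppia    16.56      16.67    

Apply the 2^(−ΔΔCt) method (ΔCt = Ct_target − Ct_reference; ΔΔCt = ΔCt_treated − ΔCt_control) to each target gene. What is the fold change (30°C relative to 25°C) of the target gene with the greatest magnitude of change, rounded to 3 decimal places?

39.671

Casp2: ΔΔCt = (31.59−16.67) − (28.43−16.56) = 14.92 − 11.87 = 3.05; fold change = 2^-3.05 = 0.121
Mapk5: ΔΔCt = (33.01−16.67) − (29.12−16.56) = 16.34 − 12.56 = 3.78; fold change = 2^-3.78 = 0.073
Gata10: ΔΔCt = (15.11−16.67) − (20.31−16.56) = -1.56 − 3.75 = -5.31; fold change = 2^5.31 = 39.671
Gata10 has the largest |ΔΔCt| = 5.31.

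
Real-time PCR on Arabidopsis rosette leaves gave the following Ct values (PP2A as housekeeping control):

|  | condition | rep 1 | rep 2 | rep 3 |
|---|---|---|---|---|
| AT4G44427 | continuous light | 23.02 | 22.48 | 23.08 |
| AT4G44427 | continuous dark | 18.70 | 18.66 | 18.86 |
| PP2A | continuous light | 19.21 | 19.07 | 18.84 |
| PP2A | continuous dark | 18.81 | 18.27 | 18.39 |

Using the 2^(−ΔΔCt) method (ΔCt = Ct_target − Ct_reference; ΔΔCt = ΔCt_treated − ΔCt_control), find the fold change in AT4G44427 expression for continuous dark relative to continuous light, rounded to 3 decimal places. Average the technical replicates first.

Mean Ct: AT4G44427 continuous light 22.860; AT4G44427 continuous dark 18.740; PP2A continuous light 19.040; PP2A continuous dark 18.490
ΔCt(continuous light) = 22.860 − 19.040 = 3.820
ΔCt(continuous dark) = 18.740 − 18.490 = 0.250
ΔΔCt = 0.250 − 3.820 = -3.570
Fold change = 2^(−(-3.570)) = 2^3.570 = 11.8762

11.876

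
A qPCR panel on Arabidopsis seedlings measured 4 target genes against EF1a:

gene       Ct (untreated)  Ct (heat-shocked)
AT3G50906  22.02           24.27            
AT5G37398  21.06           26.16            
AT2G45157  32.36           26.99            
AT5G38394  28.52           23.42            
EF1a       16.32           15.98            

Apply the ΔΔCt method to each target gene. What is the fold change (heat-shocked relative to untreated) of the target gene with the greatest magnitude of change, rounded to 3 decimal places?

0.023

AT3G50906: ΔΔCt = (24.27−15.98) − (22.02−16.32) = 8.29 − 5.70 = 2.59; fold change = 2^-2.59 = 0.166
AT5G37398: ΔΔCt = (26.16−15.98) − (21.06−16.32) = 10.18 − 4.74 = 5.44; fold change = 2^-5.44 = 0.023
AT2G45157: ΔΔCt = (26.99−15.98) − (32.36−16.32) = 11.01 − 16.04 = -5.03; fold change = 2^5.03 = 32.672
AT5G38394: ΔΔCt = (23.42−15.98) − (28.52−16.32) = 7.44 − 12.20 = -4.76; fold change = 2^4.76 = 27.096
AT5G37398 has the largest |ΔΔCt| = 5.44.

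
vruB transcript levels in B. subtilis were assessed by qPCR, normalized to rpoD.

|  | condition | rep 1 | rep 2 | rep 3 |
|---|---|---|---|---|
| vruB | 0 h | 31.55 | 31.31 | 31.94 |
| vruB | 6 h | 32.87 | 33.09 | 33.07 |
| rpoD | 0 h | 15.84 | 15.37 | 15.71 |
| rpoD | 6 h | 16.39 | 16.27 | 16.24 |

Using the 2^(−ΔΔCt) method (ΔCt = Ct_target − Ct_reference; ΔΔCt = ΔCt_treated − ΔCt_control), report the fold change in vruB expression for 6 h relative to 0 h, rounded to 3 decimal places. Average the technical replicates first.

0.595

Mean Ct: vruB 0 h 31.600; vruB 6 h 33.010; rpoD 0 h 15.640; rpoD 6 h 16.300
ΔCt(0 h) = 31.600 − 15.640 = 15.960
ΔCt(6 h) = 33.010 − 16.300 = 16.710
ΔΔCt = 16.710 − 15.960 = 0.750
Fold change = 2^(−0.750) = 0.5946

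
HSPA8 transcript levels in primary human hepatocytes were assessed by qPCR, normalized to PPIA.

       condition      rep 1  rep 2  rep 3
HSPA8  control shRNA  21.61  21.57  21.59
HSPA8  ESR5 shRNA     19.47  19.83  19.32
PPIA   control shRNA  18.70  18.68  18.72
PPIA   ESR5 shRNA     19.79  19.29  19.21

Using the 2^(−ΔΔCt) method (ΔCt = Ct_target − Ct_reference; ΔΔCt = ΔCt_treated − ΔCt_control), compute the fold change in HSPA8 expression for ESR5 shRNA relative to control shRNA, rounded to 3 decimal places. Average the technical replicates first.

Mean Ct: HSPA8 control shRNA 21.590; HSPA8 ESR5 shRNA 19.540; PPIA control shRNA 18.700; PPIA ESR5 shRNA 19.430
ΔCt(control shRNA) = 21.590 − 18.700 = 2.890
ΔCt(ESR5 shRNA) = 19.540 − 19.430 = 0.110
ΔΔCt = 0.110 − 2.890 = -2.780
Fold change = 2^(−(-2.780)) = 2^2.780 = 6.8685

6.869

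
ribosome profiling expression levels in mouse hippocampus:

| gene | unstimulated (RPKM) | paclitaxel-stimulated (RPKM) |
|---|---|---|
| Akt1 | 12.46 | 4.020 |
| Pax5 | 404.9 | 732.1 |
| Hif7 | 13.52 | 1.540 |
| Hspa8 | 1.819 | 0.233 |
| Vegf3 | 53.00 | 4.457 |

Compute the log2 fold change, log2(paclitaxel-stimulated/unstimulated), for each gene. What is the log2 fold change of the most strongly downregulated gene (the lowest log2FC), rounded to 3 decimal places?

log2(4.020/12.46) = -1.632  (Akt1)
log2(732.1/404.9) = 0.854  (Pax5)
log2(1.540/13.52) = -3.134  (Hif7)
log2(0.233/1.819) = -2.965  (Hspa8)
log2(4.457/53.00) = -3.572  (Vegf3)
Vegf3 is most strongly downregulated.

-3.572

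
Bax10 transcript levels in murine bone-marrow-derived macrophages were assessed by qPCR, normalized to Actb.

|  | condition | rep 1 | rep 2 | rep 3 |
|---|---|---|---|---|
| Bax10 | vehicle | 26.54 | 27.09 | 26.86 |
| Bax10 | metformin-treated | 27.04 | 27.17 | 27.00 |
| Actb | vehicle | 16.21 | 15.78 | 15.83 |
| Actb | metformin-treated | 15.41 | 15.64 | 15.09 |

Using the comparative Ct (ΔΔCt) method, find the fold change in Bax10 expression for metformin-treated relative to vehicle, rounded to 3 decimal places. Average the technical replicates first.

0.574

Mean Ct: Bax10 vehicle 26.830; Bax10 metformin-treated 27.070; Actb vehicle 15.940; Actb metformin-treated 15.380
ΔCt(vehicle) = 26.830 − 15.940 = 10.890
ΔCt(metformin-treated) = 27.070 − 15.380 = 11.690
ΔΔCt = 11.690 − 10.890 = 0.800
Fold change = 2^(−0.800) = 0.5743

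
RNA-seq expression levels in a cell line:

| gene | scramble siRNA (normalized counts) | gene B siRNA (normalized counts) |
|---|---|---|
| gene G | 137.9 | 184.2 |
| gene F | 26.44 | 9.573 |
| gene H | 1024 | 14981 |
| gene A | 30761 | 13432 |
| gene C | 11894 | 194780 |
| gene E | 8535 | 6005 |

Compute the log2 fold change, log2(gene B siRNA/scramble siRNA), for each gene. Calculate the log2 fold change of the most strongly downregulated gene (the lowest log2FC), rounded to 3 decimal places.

-1.466

log2(184.2/137.9) = 0.418  (gene G)
log2(9.573/26.44) = -1.466  (gene F)
log2(14981/1024) = 3.871  (gene H)
log2(13432/30761) = -1.195  (gene A)
log2(194780/11894) = 4.034  (gene C)
log2(6005/8535) = -0.507  (gene E)
gene F is most strongly downregulated.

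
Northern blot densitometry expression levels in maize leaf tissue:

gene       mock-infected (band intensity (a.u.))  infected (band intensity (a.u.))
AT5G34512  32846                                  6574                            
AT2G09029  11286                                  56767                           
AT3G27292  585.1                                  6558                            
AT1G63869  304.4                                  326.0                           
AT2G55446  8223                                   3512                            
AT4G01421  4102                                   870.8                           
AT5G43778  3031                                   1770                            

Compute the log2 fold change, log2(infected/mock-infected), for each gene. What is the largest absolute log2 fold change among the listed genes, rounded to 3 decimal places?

3.487

log2(6574/32846) = -2.321  (AT5G34512)
log2(56767/11286) = 2.331  (AT2G09029)
log2(6558/585.1) = 3.487  (AT3G27292)
log2(326.0/304.4) = 0.099  (AT1G63869)
log2(3512/8223) = -1.227  (AT2G55446)
log2(870.8/4102) = -2.236  (AT4G01421)
log2(1770/3031) = -0.776  (AT5G43778)
The largest magnitude belongs to AT3G27292.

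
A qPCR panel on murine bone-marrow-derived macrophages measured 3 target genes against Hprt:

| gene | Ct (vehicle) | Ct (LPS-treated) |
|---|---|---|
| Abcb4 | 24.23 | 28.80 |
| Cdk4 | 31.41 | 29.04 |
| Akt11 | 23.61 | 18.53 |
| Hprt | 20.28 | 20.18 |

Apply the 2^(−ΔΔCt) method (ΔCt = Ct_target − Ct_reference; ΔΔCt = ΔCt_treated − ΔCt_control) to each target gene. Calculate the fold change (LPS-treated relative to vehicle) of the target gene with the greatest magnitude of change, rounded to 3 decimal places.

Abcb4: ΔΔCt = (28.80−20.18) − (24.23−20.28) = 8.62 − 3.95 = 4.67; fold change = 2^-4.67 = 0.039
Cdk4: ΔΔCt = (29.04−20.18) − (31.41−20.28) = 8.86 − 11.13 = -2.27; fold change = 2^2.27 = 4.823
Akt11: ΔΔCt = (18.53−20.18) − (23.61−20.28) = -1.65 − 3.33 = -4.98; fold change = 2^4.98 = 31.559
Akt11 has the largest |ΔΔCt| = 4.98.

31.559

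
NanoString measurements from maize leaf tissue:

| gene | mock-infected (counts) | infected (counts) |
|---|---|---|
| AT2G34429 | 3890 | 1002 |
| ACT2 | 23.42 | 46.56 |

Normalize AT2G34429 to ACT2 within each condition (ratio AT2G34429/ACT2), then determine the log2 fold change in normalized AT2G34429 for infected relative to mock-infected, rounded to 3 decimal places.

AT2G34429/ACT2 (mock-infected) = 3890 / 23.42 = 166.1
AT2G34429/ACT2 (infected) = 1002 / 46.56 = 21.521
Fold change = 21.521 / 166.1 = 0.1296
log2(0.1296) = -2.9482

-2.948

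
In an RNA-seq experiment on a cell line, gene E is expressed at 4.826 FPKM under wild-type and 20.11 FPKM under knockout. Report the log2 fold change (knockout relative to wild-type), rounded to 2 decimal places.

2.06

Fold change = 20.11 / 4.826 = 4.1670
log2(4.1670) = 2.059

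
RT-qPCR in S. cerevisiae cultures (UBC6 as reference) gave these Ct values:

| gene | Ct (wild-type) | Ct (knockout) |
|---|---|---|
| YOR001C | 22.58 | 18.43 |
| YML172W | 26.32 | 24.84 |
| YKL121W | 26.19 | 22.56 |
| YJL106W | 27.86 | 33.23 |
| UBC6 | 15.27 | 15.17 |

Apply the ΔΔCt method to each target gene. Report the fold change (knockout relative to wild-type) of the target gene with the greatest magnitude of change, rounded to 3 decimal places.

YOR001C: ΔΔCt = (18.43−15.17) − (22.58−15.27) = 3.26 − 7.31 = -4.05; fold change = 2^4.05 = 16.564
YML172W: ΔΔCt = (24.84−15.17) − (26.32−15.27) = 9.67 − 11.05 = -1.38; fold change = 2^1.38 = 2.603
YKL121W: ΔΔCt = (22.56−15.17) − (26.19−15.27) = 7.39 − 10.92 = -3.53; fold change = 2^3.53 = 11.551
YJL106W: ΔΔCt = (33.23−15.17) − (27.86−15.27) = 18.06 − 12.59 = 5.47; fold change = 2^-5.47 = 0.023
YJL106W has the largest |ΔΔCt| = 5.47.

0.023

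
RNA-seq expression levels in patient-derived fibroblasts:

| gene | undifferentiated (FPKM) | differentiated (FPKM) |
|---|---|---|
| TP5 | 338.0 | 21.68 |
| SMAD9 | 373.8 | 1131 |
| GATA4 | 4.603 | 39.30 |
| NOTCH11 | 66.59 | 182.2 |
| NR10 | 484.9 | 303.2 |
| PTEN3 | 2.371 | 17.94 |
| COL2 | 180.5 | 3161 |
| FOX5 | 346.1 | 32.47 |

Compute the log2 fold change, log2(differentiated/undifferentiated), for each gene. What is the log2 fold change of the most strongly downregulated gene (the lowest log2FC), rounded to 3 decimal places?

-3.963

log2(21.68/338.0) = -3.963  (TP5)
log2(1131/373.8) = 1.597  (SMAD9)
log2(39.30/4.603) = 3.094  (GATA4)
log2(182.2/66.59) = 1.452  (NOTCH11)
log2(303.2/484.9) = -0.677  (NR10)
log2(17.94/2.371) = 2.920  (PTEN3)
log2(3161/180.5) = 4.130  (COL2)
log2(32.47/346.1) = -3.414  (FOX5)
TP5 is most strongly downregulated.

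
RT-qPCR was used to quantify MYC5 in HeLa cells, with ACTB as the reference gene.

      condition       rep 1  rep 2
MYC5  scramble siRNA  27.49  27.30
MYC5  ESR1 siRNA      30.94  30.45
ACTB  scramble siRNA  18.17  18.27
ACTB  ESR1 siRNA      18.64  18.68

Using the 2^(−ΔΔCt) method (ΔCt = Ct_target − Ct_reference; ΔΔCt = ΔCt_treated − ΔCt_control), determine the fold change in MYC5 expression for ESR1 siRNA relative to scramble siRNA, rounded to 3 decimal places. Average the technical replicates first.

0.138

Mean Ct: MYC5 scramble siRNA 27.395; MYC5 ESR1 siRNA 30.695; ACTB scramble siRNA 18.220; ACTB ESR1 siRNA 18.660
ΔCt(scramble siRNA) = 27.395 − 18.220 = 9.175
ΔCt(ESR1 siRNA) = 30.695 − 18.660 = 12.035
ΔΔCt = 12.035 − 9.175 = 2.860
Fold change = 2^(−2.860) = 0.1377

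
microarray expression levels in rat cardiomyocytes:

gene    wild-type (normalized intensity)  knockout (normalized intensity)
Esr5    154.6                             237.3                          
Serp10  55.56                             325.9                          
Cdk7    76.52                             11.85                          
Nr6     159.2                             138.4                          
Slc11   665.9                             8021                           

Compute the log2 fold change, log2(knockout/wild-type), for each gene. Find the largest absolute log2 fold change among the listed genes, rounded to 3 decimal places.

3.590

log2(237.3/154.6) = 0.618  (Esr5)
log2(325.9/55.56) = 2.552  (Serp10)
log2(11.85/76.52) = -2.691  (Cdk7)
log2(138.4/159.2) = -0.202  (Nr6)
log2(8021/665.9) = 3.590  (Slc11)
The largest magnitude belongs to Slc11.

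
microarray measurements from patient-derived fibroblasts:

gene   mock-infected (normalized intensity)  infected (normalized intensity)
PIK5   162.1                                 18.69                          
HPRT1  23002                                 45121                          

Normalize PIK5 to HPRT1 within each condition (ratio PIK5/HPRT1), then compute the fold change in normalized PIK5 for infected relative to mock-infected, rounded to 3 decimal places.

0.059

PIK5/HPRT1 (mock-infected) = 162.1 / 23002 = 0.0070472
PIK5/HPRT1 (infected) = 18.69 / 45121 = 0.00041422
Fold change = 0.00041422 / 0.0070472 = 0.0588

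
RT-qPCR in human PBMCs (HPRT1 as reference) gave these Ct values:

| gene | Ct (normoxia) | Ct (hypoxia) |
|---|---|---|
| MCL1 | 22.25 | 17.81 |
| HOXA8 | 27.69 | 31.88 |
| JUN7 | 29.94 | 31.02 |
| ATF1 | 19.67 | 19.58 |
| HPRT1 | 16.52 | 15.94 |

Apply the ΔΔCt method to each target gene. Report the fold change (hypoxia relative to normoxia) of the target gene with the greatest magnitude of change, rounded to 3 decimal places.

0.037

MCL1: ΔΔCt = (17.81−15.94) − (22.25−16.52) = 1.87 − 5.73 = -3.86; fold change = 2^3.86 = 14.520
HOXA8: ΔΔCt = (31.88−15.94) − (27.69−16.52) = 15.94 − 11.17 = 4.77; fold change = 2^-4.77 = 0.037
JUN7: ΔΔCt = (31.02−15.94) − (29.94−16.52) = 15.08 − 13.42 = 1.66; fold change = 2^-1.66 = 0.316
ATF1: ΔΔCt = (19.58−15.94) − (19.67−16.52) = 3.64 − 3.15 = 0.49; fold change = 2^-0.49 = 0.712
HOXA8 has the largest |ΔΔCt| = 4.77.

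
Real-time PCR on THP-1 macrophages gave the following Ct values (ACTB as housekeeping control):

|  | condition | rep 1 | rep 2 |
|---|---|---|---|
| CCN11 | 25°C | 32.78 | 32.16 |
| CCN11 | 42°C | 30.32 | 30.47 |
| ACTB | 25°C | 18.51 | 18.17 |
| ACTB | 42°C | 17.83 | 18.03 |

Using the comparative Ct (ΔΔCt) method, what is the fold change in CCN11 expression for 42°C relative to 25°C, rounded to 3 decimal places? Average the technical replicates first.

Mean Ct: CCN11 25°C 32.470; CCN11 42°C 30.395; ACTB 25°C 18.340; ACTB 42°C 17.930
ΔCt(25°C) = 32.470 − 18.340 = 14.130
ΔCt(42°C) = 30.395 − 17.930 = 12.465
ΔΔCt = 12.465 − 14.130 = -1.665
Fold change = 2^(−(-1.665)) = 2^1.665 = 3.1711

3.171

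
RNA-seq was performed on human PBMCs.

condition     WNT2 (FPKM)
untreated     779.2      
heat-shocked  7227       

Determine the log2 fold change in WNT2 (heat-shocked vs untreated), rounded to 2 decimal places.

3.21

Fold change = 7227 / 779.2 = 9.2749
log2(9.2749) = 3.213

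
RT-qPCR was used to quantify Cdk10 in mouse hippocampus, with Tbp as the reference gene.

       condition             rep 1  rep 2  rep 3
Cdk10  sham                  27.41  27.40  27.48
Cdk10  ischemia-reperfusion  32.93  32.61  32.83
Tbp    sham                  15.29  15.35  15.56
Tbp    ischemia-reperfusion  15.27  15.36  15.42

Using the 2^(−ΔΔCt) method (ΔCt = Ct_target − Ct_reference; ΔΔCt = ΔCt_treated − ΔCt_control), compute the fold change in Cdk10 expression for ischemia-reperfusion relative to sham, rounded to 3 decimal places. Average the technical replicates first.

0.024

Mean Ct: Cdk10 sham 27.430; Cdk10 ischemia-reperfusion 32.790; Tbp sham 15.400; Tbp ischemia-reperfusion 15.350
ΔCt(sham) = 27.430 − 15.400 = 12.030
ΔCt(ischemia-reperfusion) = 32.790 − 15.350 = 17.440
ΔΔCt = 17.440 − 12.030 = 5.410
Fold change = 2^(−5.410) = 0.0235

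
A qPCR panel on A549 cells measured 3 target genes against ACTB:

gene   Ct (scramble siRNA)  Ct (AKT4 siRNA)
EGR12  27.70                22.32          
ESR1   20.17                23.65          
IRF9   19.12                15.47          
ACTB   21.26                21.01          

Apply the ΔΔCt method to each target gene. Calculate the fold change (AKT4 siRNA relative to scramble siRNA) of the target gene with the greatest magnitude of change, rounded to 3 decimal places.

EGR12: ΔΔCt = (22.32−21.01) − (27.70−21.26) = 1.31 − 6.44 = -5.13; fold change = 2^5.13 = 35.017
ESR1: ΔΔCt = (23.65−21.01) − (20.17−21.26) = 2.64 − (-1.09) = 3.73; fold change = 2^-3.73 = 0.075
IRF9: ΔΔCt = (15.47−21.01) − (19.12−21.26) = -5.54 − (-2.14) = -3.40; fold change = 2^3.40 = 10.556
EGR12 has the largest |ΔΔCt| = 5.13.

35.017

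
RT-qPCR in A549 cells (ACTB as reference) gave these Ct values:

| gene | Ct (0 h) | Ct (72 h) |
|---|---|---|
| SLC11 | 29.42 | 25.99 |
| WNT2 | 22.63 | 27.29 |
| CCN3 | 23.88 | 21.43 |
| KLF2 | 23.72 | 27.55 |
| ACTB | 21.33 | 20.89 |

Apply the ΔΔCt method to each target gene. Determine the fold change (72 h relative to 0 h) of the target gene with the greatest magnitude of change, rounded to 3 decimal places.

0.029

SLC11: ΔΔCt = (25.99−20.89) − (29.42−21.33) = 5.10 − 8.09 = -2.99; fold change = 2^2.99 = 7.945
WNT2: ΔΔCt = (27.29−20.89) − (22.63−21.33) = 6.40 − 1.30 = 5.10; fold change = 2^-5.10 = 0.029
CCN3: ΔΔCt = (21.43−20.89) − (23.88−21.33) = 0.54 − 2.55 = -2.01; fold change = 2^2.01 = 4.028
KLF2: ΔΔCt = (27.55−20.89) − (23.72−21.33) = 6.66 − 2.39 = 4.27; fold change = 2^-4.27 = 0.052
WNT2 has the largest |ΔΔCt| = 5.10.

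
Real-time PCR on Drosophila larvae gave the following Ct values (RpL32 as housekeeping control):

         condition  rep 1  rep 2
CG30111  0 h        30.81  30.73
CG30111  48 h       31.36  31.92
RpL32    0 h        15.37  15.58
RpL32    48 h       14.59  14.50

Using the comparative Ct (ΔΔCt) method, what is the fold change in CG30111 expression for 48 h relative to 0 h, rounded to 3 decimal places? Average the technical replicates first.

Mean Ct: CG30111 0 h 30.770; CG30111 48 h 31.640; RpL32 0 h 15.475; RpL32 48 h 14.545
ΔCt(0 h) = 30.770 − 15.475 = 15.295
ΔCt(48 h) = 31.640 − 14.545 = 17.095
ΔΔCt = 17.095 − 15.295 = 1.800
Fold change = 2^(−1.800) = 0.2872

0.287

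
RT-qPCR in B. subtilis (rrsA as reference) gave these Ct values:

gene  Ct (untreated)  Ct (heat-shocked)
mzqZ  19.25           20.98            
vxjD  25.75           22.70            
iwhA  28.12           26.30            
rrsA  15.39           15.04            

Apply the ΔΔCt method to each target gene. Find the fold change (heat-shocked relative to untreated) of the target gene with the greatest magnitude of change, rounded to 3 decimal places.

6.498

mzqZ: ΔΔCt = (20.98−15.04) − (19.25−15.39) = 5.94 − 3.86 = 2.08; fold change = 2^-2.08 = 0.237
vxjD: ΔΔCt = (22.70−15.04) − (25.75−15.39) = 7.66 − 10.36 = -2.70; fold change = 2^2.70 = 6.498
iwhA: ΔΔCt = (26.30−15.04) − (28.12−15.39) = 11.26 − 12.73 = -1.47; fold change = 2^1.47 = 2.770
vxjD has the largest |ΔΔCt| = 2.70.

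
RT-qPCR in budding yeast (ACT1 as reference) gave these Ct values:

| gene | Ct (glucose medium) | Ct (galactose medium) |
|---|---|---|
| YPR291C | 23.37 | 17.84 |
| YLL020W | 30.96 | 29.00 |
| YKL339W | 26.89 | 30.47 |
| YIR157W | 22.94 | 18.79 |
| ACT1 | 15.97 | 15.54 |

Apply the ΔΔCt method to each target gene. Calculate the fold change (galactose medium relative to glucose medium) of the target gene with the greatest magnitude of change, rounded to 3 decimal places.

YPR291C: ΔΔCt = (17.84−15.54) − (23.37−15.97) = 2.30 − 7.40 = -5.10; fold change = 2^5.10 = 34.297
YLL020W: ΔΔCt = (29.00−15.54) − (30.96−15.97) = 13.46 − 14.99 = -1.53; fold change = 2^1.53 = 2.888
YKL339W: ΔΔCt = (30.47−15.54) − (26.89−15.97) = 14.93 − 10.92 = 4.01; fold change = 2^-4.01 = 0.062
YIR157W: ΔΔCt = (18.79−15.54) − (22.94−15.97) = 3.25 − 6.97 = -3.72; fold change = 2^3.72 = 13.177
YPR291C has the largest |ΔΔCt| = 5.10.

34.297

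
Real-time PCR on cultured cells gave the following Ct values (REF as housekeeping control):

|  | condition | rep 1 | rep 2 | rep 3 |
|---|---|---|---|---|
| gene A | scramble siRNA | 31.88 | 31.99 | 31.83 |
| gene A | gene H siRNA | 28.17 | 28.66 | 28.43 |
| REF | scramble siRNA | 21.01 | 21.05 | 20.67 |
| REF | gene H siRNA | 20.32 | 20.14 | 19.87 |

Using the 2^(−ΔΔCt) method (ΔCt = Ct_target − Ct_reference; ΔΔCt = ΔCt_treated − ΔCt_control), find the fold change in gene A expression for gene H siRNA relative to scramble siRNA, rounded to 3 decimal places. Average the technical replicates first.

6.409

Mean Ct: gene A scramble siRNA 31.900; gene A gene H siRNA 28.420; REF scramble siRNA 20.910; REF gene H siRNA 20.110
ΔCt(scramble siRNA) = 31.900 − 20.910 = 10.990
ΔCt(gene H siRNA) = 28.420 − 20.110 = 8.310
ΔΔCt = 8.310 − 10.990 = -2.680
Fold change = 2^(−(-2.680)) = 2^2.680 = 6.4086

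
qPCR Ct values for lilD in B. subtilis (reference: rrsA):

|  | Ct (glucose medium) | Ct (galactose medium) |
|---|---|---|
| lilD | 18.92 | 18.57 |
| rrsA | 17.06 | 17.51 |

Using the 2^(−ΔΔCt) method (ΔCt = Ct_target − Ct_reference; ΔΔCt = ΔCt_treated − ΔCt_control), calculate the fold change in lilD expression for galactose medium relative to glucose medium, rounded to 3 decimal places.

1.741

ΔCt(glucose medium) = 18.920 − 17.060 = 1.860
ΔCt(galactose medium) = 18.570 − 17.510 = 1.060
ΔΔCt = 1.060 − 1.860 = -0.800
Fold change = 2^(−(-0.800)) = 2^0.800 = 1.7411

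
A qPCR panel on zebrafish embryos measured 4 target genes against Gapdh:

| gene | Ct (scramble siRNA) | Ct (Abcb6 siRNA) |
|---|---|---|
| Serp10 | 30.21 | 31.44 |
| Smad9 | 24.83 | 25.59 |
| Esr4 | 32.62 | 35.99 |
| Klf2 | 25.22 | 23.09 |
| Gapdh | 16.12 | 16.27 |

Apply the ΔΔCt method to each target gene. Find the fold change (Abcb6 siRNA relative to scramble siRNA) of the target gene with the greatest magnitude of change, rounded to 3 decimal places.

Serp10: ΔΔCt = (31.44−16.27) − (30.21−16.12) = 15.17 − 14.09 = 1.08; fold change = 2^-1.08 = 0.473
Smad9: ΔΔCt = (25.59−16.27) − (24.83−16.12) = 9.32 − 8.71 = 0.61; fold change = 2^-0.61 = 0.655
Esr4: ΔΔCt = (35.99−16.27) − (32.62−16.12) = 19.72 − 16.50 = 3.22; fold change = 2^-3.22 = 0.107
Klf2: ΔΔCt = (23.09−16.27) − (25.22−16.12) = 6.82 − 9.10 = -2.28; fold change = 2^2.28 = 4.857
Esr4 has the largest |ΔΔCt| = 3.22.

0.107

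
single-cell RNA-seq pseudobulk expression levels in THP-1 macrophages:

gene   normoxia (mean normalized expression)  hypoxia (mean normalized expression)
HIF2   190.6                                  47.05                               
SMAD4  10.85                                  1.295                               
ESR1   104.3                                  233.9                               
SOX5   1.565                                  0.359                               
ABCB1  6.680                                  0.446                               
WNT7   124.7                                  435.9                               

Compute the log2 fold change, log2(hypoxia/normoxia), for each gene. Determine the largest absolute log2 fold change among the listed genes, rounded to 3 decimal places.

log2(47.05/190.6) = -2.018  (HIF2)
log2(1.295/10.85) = -3.067  (SMAD4)
log2(233.9/104.3) = 1.165  (ESR1)
log2(0.359/1.565) = -2.124  (SOX5)
log2(0.446/6.680) = -3.905  (ABCB1)
log2(435.9/124.7) = 1.806  (WNT7)
The largest magnitude belongs to ABCB1.

3.905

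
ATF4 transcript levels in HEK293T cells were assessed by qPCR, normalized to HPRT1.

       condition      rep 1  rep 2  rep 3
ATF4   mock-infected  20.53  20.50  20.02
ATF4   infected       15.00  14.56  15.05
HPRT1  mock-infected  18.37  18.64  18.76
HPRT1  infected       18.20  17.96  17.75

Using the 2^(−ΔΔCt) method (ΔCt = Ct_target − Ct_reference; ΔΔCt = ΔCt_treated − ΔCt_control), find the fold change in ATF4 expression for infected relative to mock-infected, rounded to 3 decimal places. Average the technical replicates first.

Mean Ct: ATF4 mock-infected 20.350; ATF4 infected 14.870; HPRT1 mock-infected 18.590; HPRT1 infected 17.970
ΔCt(mock-infected) = 20.350 − 18.590 = 1.760
ΔCt(infected) = 14.870 − 17.970 = -3.100
ΔΔCt = -3.100 − 1.760 = -4.860
Fold change = 2^(−(-4.860)) = 2^4.860 = 29.0406

29.041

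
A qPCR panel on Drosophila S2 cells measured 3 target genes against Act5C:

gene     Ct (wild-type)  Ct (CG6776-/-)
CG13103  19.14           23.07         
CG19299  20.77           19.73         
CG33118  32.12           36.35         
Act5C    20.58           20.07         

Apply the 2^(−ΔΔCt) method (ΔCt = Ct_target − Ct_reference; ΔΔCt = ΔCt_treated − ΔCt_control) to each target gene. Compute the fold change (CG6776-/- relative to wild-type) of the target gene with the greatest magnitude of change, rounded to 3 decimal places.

0.037

CG13103: ΔΔCt = (23.07−20.07) − (19.14−20.58) = 3.00 − (-1.44) = 4.44; fold change = 2^-4.44 = 0.046
CG19299: ΔΔCt = (19.73−20.07) − (20.77−20.58) = -0.34 − 0.19 = -0.53; fold change = 2^0.53 = 1.444
CG33118: ΔΔCt = (36.35−20.07) − (32.12−20.58) = 16.28 − 11.54 = 4.74; fold change = 2^-4.74 = 0.037
CG33118 has the largest |ΔΔCt| = 4.74.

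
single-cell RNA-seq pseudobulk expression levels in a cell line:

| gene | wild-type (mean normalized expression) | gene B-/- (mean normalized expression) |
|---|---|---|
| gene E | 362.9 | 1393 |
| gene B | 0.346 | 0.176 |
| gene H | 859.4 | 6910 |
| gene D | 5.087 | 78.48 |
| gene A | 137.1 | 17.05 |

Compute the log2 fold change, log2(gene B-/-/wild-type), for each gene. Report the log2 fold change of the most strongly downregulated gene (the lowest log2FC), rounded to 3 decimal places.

log2(1393/362.9) = 1.941  (gene E)
log2(0.176/0.346) = -0.975  (gene B)
log2(6910/859.4) = 3.007  (gene H)
log2(78.48/5.087) = 3.947  (gene D)
log2(17.05/137.1) = -3.007  (gene A)
gene A is most strongly downregulated.

-3.007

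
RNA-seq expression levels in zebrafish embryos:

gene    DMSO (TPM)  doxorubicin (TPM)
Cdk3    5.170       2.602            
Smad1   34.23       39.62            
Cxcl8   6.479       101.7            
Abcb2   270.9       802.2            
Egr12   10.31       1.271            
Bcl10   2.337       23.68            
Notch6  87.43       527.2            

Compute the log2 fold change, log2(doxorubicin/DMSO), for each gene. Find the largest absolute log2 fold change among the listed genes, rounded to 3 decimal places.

log2(2.602/5.170) = -0.991  (Cdk3)
log2(39.62/34.23) = 0.211  (Smad1)
log2(101.7/6.479) = 3.972  (Cxcl8)
log2(802.2/270.9) = 1.566  (Abcb2)
log2(1.271/10.31) = -3.020  (Egr12)
log2(23.68/2.337) = 3.341  (Bcl10)
log2(527.2/87.43) = 2.592  (Notch6)
The largest magnitude belongs to Cxcl8.

3.972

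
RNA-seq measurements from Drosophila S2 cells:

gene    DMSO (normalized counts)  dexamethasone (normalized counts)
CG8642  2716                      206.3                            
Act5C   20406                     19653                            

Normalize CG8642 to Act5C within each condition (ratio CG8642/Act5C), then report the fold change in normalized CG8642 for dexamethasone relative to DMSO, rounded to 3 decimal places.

0.079

CG8642/Act5C (DMSO) = 2716 / 20406 = 0.1331
CG8642/Act5C (dexamethasone) = 206.3 / 19653 = 0.010497
Fold change = 0.010497 / 0.1331 = 0.0789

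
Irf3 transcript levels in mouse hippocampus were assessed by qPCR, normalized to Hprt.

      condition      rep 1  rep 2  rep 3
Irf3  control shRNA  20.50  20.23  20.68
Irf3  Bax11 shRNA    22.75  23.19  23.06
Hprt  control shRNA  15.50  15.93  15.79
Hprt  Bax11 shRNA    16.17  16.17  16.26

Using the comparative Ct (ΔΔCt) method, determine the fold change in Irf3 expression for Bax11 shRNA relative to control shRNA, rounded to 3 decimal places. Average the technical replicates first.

Mean Ct: Irf3 control shRNA 20.470; Irf3 Bax11 shRNA 23.000; Hprt control shRNA 15.740; Hprt Bax11 shRNA 16.200
ΔCt(control shRNA) = 20.470 − 15.740 = 4.730
ΔCt(Bax11 shRNA) = 23.000 − 16.200 = 6.800
ΔΔCt = 6.800 − 4.730 = 2.070
Fold change = 2^(−2.070) = 0.2382

0.238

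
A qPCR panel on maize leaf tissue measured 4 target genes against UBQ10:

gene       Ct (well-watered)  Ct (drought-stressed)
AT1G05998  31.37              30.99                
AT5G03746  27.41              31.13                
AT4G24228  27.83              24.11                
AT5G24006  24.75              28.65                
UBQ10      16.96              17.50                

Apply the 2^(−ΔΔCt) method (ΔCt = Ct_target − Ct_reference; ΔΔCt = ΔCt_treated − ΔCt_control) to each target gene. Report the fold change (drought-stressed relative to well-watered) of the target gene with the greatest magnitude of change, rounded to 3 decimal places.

19.160

AT1G05998: ΔΔCt = (30.99−17.50) − (31.37−16.96) = 13.49 − 14.41 = -0.92; fold change = 2^0.92 = 1.892
AT5G03746: ΔΔCt = (31.13−17.50) − (27.41−16.96) = 13.63 − 10.45 = 3.18; fold change = 2^-3.18 = 0.110
AT4G24228: ΔΔCt = (24.11−17.50) − (27.83−16.96) = 6.61 − 10.87 = -4.26; fold change = 2^4.26 = 19.160
AT5G24006: ΔΔCt = (28.65−17.50) − (24.75−16.96) = 11.15 − 7.79 = 3.36; fold change = 2^-3.36 = 0.097
AT4G24228 has the largest |ΔΔCt| = 4.26.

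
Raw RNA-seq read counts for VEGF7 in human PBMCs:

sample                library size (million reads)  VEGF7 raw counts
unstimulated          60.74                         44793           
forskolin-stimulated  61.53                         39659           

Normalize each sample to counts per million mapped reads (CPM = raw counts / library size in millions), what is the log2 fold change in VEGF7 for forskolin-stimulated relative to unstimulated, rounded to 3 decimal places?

-0.194

CPM(unstimulated) = 44793 / 60.74 = 737.4547
CPM(forskolin-stimulated) = 39659 / 61.53 = 644.5474
Fold change = 644.5474 / 737.4547 = 0.87402
log2(0.87402) = -0.1943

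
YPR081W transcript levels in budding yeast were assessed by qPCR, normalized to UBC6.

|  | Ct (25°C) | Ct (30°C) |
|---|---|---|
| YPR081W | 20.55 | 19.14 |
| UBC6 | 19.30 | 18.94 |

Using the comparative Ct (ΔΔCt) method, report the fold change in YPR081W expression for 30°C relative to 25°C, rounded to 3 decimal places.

ΔCt(25°C) = 20.550 − 19.300 = 1.250
ΔCt(30°C) = 19.140 − 18.940 = 0.200
ΔΔCt = 0.200 − 1.250 = -1.050
Fold change = 2^(−(-1.050)) = 2^1.050 = 2.0705

2.071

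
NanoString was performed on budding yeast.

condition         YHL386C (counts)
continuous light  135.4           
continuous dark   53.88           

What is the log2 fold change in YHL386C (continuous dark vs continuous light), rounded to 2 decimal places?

-1.33

Fold change = 53.88 / 135.4 = 0.3979
log2(0.3979) = -1.329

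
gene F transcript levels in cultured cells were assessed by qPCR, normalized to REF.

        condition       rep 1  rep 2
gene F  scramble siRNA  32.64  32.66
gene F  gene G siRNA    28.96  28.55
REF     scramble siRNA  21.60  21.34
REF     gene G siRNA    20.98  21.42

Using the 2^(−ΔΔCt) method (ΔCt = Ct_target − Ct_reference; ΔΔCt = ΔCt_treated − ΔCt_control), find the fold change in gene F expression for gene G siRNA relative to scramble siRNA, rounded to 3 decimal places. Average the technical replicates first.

Mean Ct: gene F scramble siRNA 32.650; gene F gene G siRNA 28.755; REF scramble siRNA 21.470; REF gene G siRNA 21.200
ΔCt(scramble siRNA) = 32.650 − 21.470 = 11.180
ΔCt(gene G siRNA) = 28.755 − 21.200 = 7.555
ΔΔCt = 7.555 − 11.180 = -3.625
Fold change = 2^(−(-3.625)) = 2^3.625 = 12.3377

12.338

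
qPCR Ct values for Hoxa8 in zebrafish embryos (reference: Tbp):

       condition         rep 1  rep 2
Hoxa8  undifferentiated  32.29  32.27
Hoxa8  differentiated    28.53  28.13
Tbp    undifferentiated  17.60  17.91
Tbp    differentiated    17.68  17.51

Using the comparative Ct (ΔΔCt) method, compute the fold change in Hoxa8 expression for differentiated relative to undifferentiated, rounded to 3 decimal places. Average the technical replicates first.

13.833

Mean Ct: Hoxa8 undifferentiated 32.280; Hoxa8 differentiated 28.330; Tbp undifferentiated 17.755; Tbp differentiated 17.595
ΔCt(undifferentiated) = 32.280 − 17.755 = 14.525
ΔCt(differentiated) = 28.330 − 17.595 = 10.735
ΔΔCt = 10.735 − 14.525 = -3.790
Fold change = 2^(−(-3.790)) = 2^3.790 = 13.8326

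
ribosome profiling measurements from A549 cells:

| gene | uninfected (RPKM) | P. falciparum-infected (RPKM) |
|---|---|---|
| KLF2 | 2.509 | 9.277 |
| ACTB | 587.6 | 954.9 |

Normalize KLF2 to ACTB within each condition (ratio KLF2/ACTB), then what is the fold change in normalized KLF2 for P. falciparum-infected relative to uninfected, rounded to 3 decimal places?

2.275

KLF2/ACTB (uninfected) = 2.509 / 587.6 = 0.0042699
KLF2/ACTB (P. falciparum-infected) = 9.277 / 954.9 = 0.0097152
Fold change = 0.0097152 / 0.0042699 = 2.2753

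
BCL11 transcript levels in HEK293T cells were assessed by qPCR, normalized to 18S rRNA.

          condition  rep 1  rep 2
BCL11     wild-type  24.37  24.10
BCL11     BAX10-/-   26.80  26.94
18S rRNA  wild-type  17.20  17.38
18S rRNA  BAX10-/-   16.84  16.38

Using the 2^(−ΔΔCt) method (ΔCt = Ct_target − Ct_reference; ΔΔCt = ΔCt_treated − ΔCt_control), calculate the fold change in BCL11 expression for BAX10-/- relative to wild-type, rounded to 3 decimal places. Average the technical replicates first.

Mean Ct: BCL11 wild-type 24.235; BCL11 BAX10-/- 26.870; 18S rRNA wild-type 17.290; 18S rRNA BAX10-/- 16.610
ΔCt(wild-type) = 24.235 − 17.290 = 6.945
ΔCt(BAX10-/-) = 26.870 − 16.610 = 10.260
ΔΔCt = 10.260 − 6.945 = 3.315
Fold change = 2^(−3.315) = 0.1005

0.100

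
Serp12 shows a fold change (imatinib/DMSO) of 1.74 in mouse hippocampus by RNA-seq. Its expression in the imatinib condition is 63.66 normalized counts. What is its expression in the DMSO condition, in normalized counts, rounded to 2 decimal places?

36.59

DMSO expression = 63.66 / 1.74 = 36.59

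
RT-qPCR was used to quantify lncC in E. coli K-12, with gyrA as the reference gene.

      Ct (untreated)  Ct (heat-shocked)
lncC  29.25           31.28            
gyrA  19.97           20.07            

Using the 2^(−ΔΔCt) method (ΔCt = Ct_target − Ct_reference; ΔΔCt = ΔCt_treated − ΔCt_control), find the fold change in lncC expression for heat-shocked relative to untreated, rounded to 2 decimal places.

ΔCt(untreated) = 29.250 − 19.970 = 9.280
ΔCt(heat-shocked) = 31.280 − 20.070 = 11.210
ΔΔCt = 11.210 − 9.280 = 1.930
Fold change = 2^(−1.930) = 0.262

0.26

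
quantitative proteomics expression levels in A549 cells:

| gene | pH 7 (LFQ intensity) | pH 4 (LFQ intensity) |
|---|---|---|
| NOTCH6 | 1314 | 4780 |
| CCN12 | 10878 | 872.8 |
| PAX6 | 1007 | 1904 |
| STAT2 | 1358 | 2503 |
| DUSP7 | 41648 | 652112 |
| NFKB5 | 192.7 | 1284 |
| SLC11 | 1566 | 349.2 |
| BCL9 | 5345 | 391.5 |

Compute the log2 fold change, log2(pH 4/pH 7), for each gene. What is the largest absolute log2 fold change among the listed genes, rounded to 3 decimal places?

3.969

log2(4780/1314) = 1.863  (NOTCH6)
log2(872.8/10878) = -3.640  (CCN12)
log2(1904/1007) = 0.919  (PAX6)
log2(2503/1358) = 0.882  (STAT2)
log2(652112/41648) = 3.969  (DUSP7)
log2(1284/192.7) = 2.736  (NFKB5)
log2(349.2/1566) = -2.165  (SLC11)
log2(391.5/5345) = -3.771  (BCL9)
The largest magnitude belongs to DUSP7.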